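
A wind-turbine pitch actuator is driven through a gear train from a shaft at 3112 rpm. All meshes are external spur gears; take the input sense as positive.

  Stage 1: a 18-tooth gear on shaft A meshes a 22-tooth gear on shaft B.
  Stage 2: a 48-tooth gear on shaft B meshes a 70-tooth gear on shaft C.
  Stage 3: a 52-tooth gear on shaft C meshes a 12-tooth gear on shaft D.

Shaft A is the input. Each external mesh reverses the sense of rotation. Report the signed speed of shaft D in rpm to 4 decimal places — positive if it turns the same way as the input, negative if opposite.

-7565.7974 rpm (opposite to input, |ω| = 7565.7974 rpm)

Stage 1 [18T→22T]: ω = 3112.0000×18/22 = 2546.1818 rpm, dir flips to −; running = −2546.1818
Stage 2 [48T→70T]: ω = 2546.1818×48/70 = 1745.9532 rpm, dir flips to +; running = +1745.9532
Stage 3 [52T→12T]: ω = 1745.9532×52/12 = 7565.7974 rpm, dir flips to −; running = −7565.7974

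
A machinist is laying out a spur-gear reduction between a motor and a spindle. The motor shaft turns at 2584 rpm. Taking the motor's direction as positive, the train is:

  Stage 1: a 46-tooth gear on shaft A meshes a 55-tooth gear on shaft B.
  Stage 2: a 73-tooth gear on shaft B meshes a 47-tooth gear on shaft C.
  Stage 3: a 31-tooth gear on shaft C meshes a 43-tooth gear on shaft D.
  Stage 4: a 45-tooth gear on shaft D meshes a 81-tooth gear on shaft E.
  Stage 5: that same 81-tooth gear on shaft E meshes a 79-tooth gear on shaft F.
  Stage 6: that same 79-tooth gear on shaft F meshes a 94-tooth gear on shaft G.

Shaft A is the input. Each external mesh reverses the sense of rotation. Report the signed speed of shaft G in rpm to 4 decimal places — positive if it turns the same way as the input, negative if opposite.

+1158.4854 rpm (same as input, |ω| = 1158.4854 rpm)

Stage 1 [46T→55T]: ω = 2584.0000×46/55 = 2161.1636 rpm, dir flips to −; running = −2161.1636
Stage 2 [73T→47T]: ω = 2161.1636×73/47 = 3356.7010 rpm, dir flips to +; running = +3356.7010
Stage 3 [31T→43T]: ω = 3356.7010×31/43 = 2419.9472 rpm, dir flips to −; running = −2419.9472
Stage 4 [45T→81T]: ω = 2419.9472×45/81 = 1344.4151 rpm, dir flips to +; running = +1344.4151
Stage 5 [81T→79T]: ω = 1344.4151×81/79 = 1378.4509 rpm, dir flips to −; running = −1378.4509
Stage 6 [79T→94T]: ω = 1378.4509×79/94 = 1158.4854 rpm, dir flips to +; running = +1158.4854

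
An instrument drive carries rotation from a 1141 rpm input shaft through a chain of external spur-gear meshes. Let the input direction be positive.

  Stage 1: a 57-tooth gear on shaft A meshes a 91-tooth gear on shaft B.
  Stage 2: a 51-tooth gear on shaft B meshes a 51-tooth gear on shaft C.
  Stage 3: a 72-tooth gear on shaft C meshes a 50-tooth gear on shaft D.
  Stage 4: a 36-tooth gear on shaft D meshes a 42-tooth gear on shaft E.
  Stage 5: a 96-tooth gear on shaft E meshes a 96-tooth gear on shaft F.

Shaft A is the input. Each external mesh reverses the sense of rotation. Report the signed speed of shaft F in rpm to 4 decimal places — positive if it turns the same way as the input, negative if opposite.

-882.1345 rpm (opposite to input, |ω| = 882.1345 rpm)

Stage 1 [57T→91T]: ω = 1141.0000×57/91 = 714.6923 rpm, dir flips to −; running = −714.6923
Stage 2 [51T→51T]: ω = 714.6923×51/51 = 714.6923 rpm, dir flips to +; running = +714.6923
Stage 3 [72T→50T]: ω = 714.6923×72/50 = 1029.1569 rpm, dir flips to −; running = −1029.1569
Stage 4 [36T→42T]: ω = 1029.1569×36/42 = 882.1345 rpm, dir flips to +; running = +882.1345
Stage 5 [96T→96T]: ω = 882.1345×96/96 = 882.1345 rpm, dir flips to −; running = −882.1345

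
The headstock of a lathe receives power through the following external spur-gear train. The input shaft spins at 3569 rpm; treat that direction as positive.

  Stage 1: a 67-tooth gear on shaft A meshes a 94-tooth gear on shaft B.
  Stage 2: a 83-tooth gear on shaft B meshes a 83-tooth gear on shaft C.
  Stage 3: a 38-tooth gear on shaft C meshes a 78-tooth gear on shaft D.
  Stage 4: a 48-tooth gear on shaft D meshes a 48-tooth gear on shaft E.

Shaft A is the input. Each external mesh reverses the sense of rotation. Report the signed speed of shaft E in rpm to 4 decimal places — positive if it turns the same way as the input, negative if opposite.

Stage 1 [67T→94T]: ω = 3569.0000×67/94 = 2543.8617 rpm, dir flips to −; running = −2543.8617
Stage 2 [83T→83T]: ω = 2543.8617×83/83 = 2543.8617 rpm, dir flips to +; running = +2543.8617
Stage 3 [38T→78T]: ω = 2543.8617×38/78 = 1239.3172 rpm, dir flips to −; running = −1239.3172
Stage 4 [48T→48T]: ω = 1239.3172×48/48 = 1239.3172 rpm, dir flips to +; running = +1239.3172

+1239.3172 rpm (same as input, |ω| = 1239.3172 rpm)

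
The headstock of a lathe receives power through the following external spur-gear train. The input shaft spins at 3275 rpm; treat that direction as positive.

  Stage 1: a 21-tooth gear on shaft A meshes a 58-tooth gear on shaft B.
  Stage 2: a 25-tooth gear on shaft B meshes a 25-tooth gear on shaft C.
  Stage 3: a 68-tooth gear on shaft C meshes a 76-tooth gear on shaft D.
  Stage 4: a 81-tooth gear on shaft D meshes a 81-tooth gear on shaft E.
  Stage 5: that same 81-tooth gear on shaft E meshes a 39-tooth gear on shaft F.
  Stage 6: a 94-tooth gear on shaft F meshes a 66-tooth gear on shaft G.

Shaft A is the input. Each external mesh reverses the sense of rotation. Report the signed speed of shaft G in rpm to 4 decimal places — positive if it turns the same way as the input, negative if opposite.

+3138.3564 rpm (same as input, |ω| = 3138.3564 rpm)

Stage 1 [21T→58T]: ω = 3275.0000×21/58 = 1185.7759 rpm, dir flips to −; running = −1185.7759
Stage 2 [25T→25T]: ω = 1185.7759×25/25 = 1185.7759 rpm, dir flips to +; running = +1185.7759
Stage 3 [68T→76T]: ω = 1185.7759×68/76 = 1060.9574 rpm, dir flips to −; running = −1060.9574
Stage 4 [81T→81T]: ω = 1060.9574×81/81 = 1060.9574 rpm, dir flips to +; running = +1060.9574
Stage 5 [81T→39T]: ω = 1060.9574×81/39 = 2203.5268 rpm, dir flips to −; running = −2203.5268
Stage 6 [94T→66T]: ω = 2203.5268×94/66 = 3138.3564 rpm, dir flips to +; running = +3138.3564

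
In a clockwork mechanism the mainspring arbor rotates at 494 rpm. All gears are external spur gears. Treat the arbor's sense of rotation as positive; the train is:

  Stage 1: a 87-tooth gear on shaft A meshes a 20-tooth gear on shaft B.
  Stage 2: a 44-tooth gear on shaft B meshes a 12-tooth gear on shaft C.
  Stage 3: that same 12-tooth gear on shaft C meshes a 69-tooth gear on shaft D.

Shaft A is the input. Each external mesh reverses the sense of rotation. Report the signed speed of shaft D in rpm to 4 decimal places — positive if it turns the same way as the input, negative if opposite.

-1370.3130 rpm (opposite to input, |ω| = 1370.3130 rpm)

Stage 1 [87T→20T]: ω = 494.0000×87/20 = 2148.9000 rpm, dir flips to −; running = −2148.9000
Stage 2 [44T→12T]: ω = 2148.9000×44/12 = 7879.3000 rpm, dir flips to +; running = +7879.3000
Stage 3 [12T→69T]: ω = 7879.3000×12/69 = 1370.3130 rpm, dir flips to −; running = −1370.3130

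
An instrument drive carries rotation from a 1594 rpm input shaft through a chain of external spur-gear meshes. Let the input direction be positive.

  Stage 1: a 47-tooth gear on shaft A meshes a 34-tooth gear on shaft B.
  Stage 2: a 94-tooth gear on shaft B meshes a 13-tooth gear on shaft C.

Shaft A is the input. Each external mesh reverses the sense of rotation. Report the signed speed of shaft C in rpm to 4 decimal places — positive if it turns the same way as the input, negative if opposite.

Stage 1 [47T→34T]: ω = 1594.0000×47/34 = 2203.4706 rpm, dir flips to −; running = −2203.4706
Stage 2 [94T→13T]: ω = 2203.4706×94/13 = 15932.7873 rpm, dir flips to +; running = +15932.7873

+15932.7873 rpm (same as input, |ω| = 15932.7873 rpm)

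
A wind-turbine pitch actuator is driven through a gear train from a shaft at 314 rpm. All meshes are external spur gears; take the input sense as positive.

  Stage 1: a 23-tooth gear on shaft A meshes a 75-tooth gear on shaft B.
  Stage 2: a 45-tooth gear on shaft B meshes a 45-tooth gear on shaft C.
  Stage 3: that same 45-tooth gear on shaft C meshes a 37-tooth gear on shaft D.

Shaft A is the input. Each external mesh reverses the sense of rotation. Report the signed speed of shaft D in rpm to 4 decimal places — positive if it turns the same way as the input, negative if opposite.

-117.1135 rpm (opposite to input, |ω| = 117.1135 rpm)

Stage 1 [23T→75T]: ω = 314.0000×23/75 = 96.2933 rpm, dir flips to −; running = −96.2933
Stage 2 [45T→45T]: ω = 96.2933×45/45 = 96.2933 rpm, dir flips to +; running = +96.2933
Stage 3 [45T→37T]: ω = 96.2933×45/37 = 117.1135 rpm, dir flips to −; running = −117.1135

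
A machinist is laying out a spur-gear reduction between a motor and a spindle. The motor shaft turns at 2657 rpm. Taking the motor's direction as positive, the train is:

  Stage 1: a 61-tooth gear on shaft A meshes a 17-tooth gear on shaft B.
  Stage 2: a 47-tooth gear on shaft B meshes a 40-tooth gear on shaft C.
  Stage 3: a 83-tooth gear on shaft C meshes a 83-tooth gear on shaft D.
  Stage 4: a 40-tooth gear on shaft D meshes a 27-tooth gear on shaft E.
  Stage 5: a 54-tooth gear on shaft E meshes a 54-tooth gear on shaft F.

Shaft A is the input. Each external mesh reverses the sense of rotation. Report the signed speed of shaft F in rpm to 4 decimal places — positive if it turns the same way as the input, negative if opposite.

-16596.1198 rpm (opposite to input, |ω| = 16596.1198 rpm)

Stage 1 [61T→17T]: ω = 2657.0000×61/17 = 9533.9412 rpm, dir flips to −; running = −9533.9412
Stage 2 [47T→40T]: ω = 9533.9412×47/40 = 11202.3809 rpm, dir flips to +; running = +11202.3809
Stage 3 [83T→83T]: ω = 11202.3809×83/83 = 11202.3809 rpm, dir flips to −; running = −11202.3809
Stage 4 [40T→27T]: ω = 11202.3809×40/27 = 16596.1198 rpm, dir flips to +; running = +16596.1198
Stage 5 [54T→54T]: ω = 16596.1198×54/54 = 16596.1198 rpm, dir flips to −; running = −16596.1198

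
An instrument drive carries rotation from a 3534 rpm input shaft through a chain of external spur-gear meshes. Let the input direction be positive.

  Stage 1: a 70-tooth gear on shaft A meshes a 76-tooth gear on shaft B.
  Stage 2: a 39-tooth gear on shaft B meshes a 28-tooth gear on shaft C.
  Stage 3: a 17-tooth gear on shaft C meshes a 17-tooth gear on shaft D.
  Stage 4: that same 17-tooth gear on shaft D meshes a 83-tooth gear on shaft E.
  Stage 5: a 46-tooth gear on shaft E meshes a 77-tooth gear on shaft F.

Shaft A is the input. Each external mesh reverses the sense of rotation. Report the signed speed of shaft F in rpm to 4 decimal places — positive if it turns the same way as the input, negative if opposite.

-554.7477 rpm (opposite to input, |ω| = 554.7477 rpm)

Stage 1 [70T→76T]: ω = 3534.0000×70/76 = 3255.0000 rpm, dir flips to −; running = −3255.0000
Stage 2 [39T→28T]: ω = 3255.0000×39/28 = 4533.7500 rpm, dir flips to +; running = +4533.7500
Stage 3 [17T→17T]: ω = 4533.7500×17/17 = 4533.7500 rpm, dir flips to −; running = −4533.7500
Stage 4 [17T→83T]: ω = 4533.7500×17/83 = 928.5994 rpm, dir flips to +; running = +928.5994
Stage 5 [46T→77T]: ω = 928.5994×46/77 = 554.7477 rpm, dir flips to −; running = −554.7477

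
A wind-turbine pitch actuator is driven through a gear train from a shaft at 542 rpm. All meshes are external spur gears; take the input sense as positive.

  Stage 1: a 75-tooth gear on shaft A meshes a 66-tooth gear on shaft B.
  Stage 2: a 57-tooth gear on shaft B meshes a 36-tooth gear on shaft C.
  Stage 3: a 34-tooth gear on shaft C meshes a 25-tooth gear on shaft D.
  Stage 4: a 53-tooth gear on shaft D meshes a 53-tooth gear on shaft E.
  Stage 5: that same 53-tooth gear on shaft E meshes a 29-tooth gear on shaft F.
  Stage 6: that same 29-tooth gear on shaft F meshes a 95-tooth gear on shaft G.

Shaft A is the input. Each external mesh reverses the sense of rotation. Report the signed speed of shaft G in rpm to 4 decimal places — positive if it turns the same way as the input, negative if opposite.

+739.9121 rpm (same as input, |ω| = 739.9121 rpm)

Stage 1 [75T→66T]: ω = 542.0000×75/66 = 615.9091 rpm, dir flips to −; running = −615.9091
Stage 2 [57T→36T]: ω = 615.9091×57/36 = 975.1894 rpm, dir flips to +; running = +975.1894
Stage 3 [34T→25T]: ω = 975.1894×34/25 = 1326.2576 rpm, dir flips to −; running = −1326.2576
Stage 4 [53T→53T]: ω = 1326.2576×53/53 = 1326.2576 rpm, dir flips to +; running = +1326.2576
Stage 5 [53T→29T]: ω = 1326.2576×53/29 = 2423.8501 rpm, dir flips to −; running = −2423.8501
Stage 6 [29T→95T]: ω = 2423.8501×29/95 = 739.9121 rpm, dir flips to +; running = +739.9121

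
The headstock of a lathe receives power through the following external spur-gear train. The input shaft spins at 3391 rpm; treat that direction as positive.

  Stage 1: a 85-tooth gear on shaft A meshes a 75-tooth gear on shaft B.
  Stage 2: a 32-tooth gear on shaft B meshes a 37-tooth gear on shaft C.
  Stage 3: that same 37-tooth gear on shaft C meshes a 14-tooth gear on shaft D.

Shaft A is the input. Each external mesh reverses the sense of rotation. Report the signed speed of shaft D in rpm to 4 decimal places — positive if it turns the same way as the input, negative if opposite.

Stage 1 [85T→75T]: ω = 3391.0000×85/75 = 3843.1333 rpm, dir flips to −; running = −3843.1333
Stage 2 [32T→37T]: ω = 3843.1333×32/37 = 3323.7910 rpm, dir flips to +; running = +3323.7910
Stage 3 [37T→14T]: ω = 3323.7910×37/14 = 8784.3048 rpm, dir flips to −; running = −8784.3048

-8784.3048 rpm (opposite to input, |ω| = 8784.3048 rpm)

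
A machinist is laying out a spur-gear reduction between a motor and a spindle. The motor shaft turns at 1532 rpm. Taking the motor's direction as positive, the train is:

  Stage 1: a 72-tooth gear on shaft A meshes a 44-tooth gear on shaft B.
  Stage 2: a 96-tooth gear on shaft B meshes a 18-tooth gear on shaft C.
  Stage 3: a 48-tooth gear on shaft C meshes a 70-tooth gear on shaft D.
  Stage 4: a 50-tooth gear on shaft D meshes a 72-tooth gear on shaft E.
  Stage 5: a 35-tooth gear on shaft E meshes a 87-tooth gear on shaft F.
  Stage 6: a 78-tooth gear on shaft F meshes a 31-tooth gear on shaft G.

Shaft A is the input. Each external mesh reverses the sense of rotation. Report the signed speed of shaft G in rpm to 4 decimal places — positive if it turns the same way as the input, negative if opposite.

Stage 1 [72T→44T]: ω = 1532.0000×72/44 = 2506.9091 rpm, dir flips to −; running = −2506.9091
Stage 2 [96T→18T]: ω = 2506.9091×96/18 = 13370.1818 rpm, dir flips to +; running = +13370.1818
Stage 3 [48T→70T]: ω = 13370.1818×48/70 = 9168.1247 rpm, dir flips to −; running = −9168.1247
Stage 4 [50T→72T]: ω = 9168.1247×50/72 = 6366.7532 rpm, dir flips to +; running = +6366.7532
Stage 5 [35T→87T]: ω = 6366.7532×35/87 = 2561.3375 rpm, dir flips to −; running = −2561.3375
Stage 6 [78T→31T]: ω = 2561.3375×78/31 = 6444.6557 rpm, dir flips to +; running = +6444.6557

+6444.6557 rpm (same as input, |ω| = 6444.6557 rpm)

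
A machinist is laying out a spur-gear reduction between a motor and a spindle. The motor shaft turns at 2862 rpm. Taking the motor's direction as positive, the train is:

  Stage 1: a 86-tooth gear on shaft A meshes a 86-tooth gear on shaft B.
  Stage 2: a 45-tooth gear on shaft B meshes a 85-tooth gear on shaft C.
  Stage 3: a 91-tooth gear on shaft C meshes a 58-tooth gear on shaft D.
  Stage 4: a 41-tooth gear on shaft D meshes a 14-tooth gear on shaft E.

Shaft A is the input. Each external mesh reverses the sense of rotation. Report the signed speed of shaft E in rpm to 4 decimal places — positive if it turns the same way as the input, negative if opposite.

Stage 1 [86T→86T]: ω = 2862.0000×86/86 = 2862.0000 rpm, dir flips to −; running = −2862.0000
Stage 2 [45T→85T]: ω = 2862.0000×45/85 = 1515.1765 rpm, dir flips to +; running = +1515.1765
Stage 3 [91T→58T]: ω = 1515.1765×91/58 = 2377.2596 rpm, dir flips to −; running = −2377.2596
Stage 4 [41T→14T]: ω = 2377.2596×41/14 = 6961.9746 rpm, dir flips to +; running = +6961.9746

+6961.9746 rpm (same as input, |ω| = 6961.9746 rpm)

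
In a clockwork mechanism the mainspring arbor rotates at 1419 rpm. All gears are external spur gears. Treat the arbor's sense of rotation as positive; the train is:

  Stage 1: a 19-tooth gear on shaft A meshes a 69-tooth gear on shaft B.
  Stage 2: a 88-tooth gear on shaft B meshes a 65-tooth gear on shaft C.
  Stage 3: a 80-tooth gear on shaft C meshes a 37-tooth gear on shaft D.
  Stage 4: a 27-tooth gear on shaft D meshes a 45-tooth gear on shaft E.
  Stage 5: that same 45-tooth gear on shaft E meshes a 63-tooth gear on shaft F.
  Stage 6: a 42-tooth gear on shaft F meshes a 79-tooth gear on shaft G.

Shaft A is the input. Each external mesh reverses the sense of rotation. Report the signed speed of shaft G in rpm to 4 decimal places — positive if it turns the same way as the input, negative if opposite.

Stage 1 [19T→69T]: ω = 1419.0000×19/69 = 390.7391 rpm, dir flips to −; running = −390.7391
Stage 2 [88T→65T]: ω = 390.7391×88/65 = 529.0007 rpm, dir flips to +; running = +529.0007
Stage 3 [80T→37T]: ω = 529.0007×80/37 = 1143.7852 rpm, dir flips to −; running = −1143.7852
Stage 4 [27T→45T]: ω = 1143.7852×27/45 = 686.2711 rpm, dir flips to +; running = +686.2711
Stage 5 [45T→63T]: ω = 686.2711×45/63 = 490.1937 rpm, dir flips to −; running = −490.1937
Stage 6 [42T→79T]: ω = 490.1937×42/79 = 260.6093 rpm, dir flips to +; running = +260.6093

+260.6093 rpm (same as input, |ω| = 260.6093 rpm)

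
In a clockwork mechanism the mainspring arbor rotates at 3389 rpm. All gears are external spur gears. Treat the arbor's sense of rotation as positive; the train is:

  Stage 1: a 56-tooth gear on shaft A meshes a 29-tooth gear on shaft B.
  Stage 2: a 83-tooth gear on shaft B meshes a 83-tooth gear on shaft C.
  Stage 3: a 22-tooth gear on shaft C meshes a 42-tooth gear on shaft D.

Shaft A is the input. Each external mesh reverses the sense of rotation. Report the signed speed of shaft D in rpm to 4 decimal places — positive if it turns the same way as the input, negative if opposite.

-3427.9540 rpm (opposite to input, |ω| = 3427.9540 rpm)

Stage 1 [56T→29T]: ω = 3389.0000×56/29 = 6544.2759 rpm, dir flips to −; running = −6544.2759
Stage 2 [83T→83T]: ω = 6544.2759×83/83 = 6544.2759 rpm, dir flips to +; running = +6544.2759
Stage 3 [22T→42T]: ω = 6544.2759×22/42 = 3427.9540 rpm, dir flips to −; running = −3427.9540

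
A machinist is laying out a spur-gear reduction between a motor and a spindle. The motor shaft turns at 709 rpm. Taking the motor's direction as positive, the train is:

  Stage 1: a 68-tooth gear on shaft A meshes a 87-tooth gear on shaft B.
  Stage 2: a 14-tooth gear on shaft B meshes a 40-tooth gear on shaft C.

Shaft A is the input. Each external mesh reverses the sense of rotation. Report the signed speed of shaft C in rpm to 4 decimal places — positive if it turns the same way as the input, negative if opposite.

+193.9563 rpm (same as input, |ω| = 193.9563 rpm)

Stage 1 [68T→87T]: ω = 709.0000×68/87 = 554.1609 rpm, dir flips to −; running = −554.1609
Stage 2 [14T→40T]: ω = 554.1609×14/40 = 193.9563 rpm, dir flips to +; running = +193.9563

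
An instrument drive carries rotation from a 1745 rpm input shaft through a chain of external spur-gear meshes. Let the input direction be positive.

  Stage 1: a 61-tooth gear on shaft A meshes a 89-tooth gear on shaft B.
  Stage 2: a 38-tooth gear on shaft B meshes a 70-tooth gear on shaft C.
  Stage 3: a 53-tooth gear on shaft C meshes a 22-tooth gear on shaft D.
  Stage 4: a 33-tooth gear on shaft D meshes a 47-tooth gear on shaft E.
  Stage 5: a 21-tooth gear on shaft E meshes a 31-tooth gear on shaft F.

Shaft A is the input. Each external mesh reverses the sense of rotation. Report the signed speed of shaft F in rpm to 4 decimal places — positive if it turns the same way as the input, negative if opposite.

-743.9567 rpm (opposite to input, |ω| = 743.9567 rpm)

Stage 1 [61T→89T]: ω = 1745.0000×61/89 = 1196.0112 rpm, dir flips to −; running = −1196.0112
Stage 2 [38T→70T]: ω = 1196.0112×38/70 = 649.2632 rpm, dir flips to +; running = +649.2632
Stage 3 [53T→22T]: ω = 649.2632×53/22 = 1564.1342 rpm, dir flips to −; running = −1564.1342
Stage 4 [33T→47T]: ω = 1564.1342×33/47 = 1098.2219 rpm, dir flips to +; running = +1098.2219
Stage 5 [21T→31T]: ω = 1098.2219×21/31 = 743.9567 rpm, dir flips to −; running = −743.9567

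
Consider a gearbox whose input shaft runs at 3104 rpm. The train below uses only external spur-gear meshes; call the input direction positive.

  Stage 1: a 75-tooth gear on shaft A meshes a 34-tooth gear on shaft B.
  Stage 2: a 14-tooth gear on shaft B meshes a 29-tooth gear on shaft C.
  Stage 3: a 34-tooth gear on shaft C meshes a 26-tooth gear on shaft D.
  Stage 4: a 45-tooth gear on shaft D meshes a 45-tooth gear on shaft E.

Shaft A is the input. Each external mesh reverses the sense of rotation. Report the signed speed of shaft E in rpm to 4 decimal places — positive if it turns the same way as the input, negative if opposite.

+4322.5464 rpm (same as input, |ω| = 4322.5464 rpm)

Stage 1 [75T→34T]: ω = 3104.0000×75/34 = 6847.0588 rpm, dir flips to −; running = −6847.0588
Stage 2 [14T→29T]: ω = 6847.0588×14/29 = 3305.4767 rpm, dir flips to +; running = +3305.4767
Stage 3 [34T→26T]: ω = 3305.4767×34/26 = 4322.5464 rpm, dir flips to −; running = −4322.5464
Stage 4 [45T→45T]: ω = 4322.5464×45/45 = 4322.5464 rpm, dir flips to +; running = +4322.5464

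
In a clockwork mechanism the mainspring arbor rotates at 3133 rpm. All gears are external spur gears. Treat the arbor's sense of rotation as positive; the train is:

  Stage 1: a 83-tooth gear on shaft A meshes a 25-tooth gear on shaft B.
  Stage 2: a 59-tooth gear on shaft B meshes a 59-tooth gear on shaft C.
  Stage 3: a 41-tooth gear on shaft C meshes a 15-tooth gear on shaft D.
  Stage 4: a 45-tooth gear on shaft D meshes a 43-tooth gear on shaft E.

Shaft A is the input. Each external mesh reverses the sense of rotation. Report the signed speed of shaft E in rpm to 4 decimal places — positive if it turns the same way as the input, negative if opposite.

Stage 1 [83T→25T]: ω = 3133.0000×83/25 = 10401.5600 rpm, dir flips to −; running = −10401.5600
Stage 2 [59T→59T]: ω = 10401.5600×59/59 = 10401.5600 rpm, dir flips to +; running = +10401.5600
Stage 3 [41T→15T]: ω = 10401.5600×41/15 = 28430.9307 rpm, dir flips to −; running = −28430.9307
Stage 4 [45T→43T]: ω = 28430.9307×45/43 = 29753.2995 rpm, dir flips to +; running = +29753.2995

+29753.2995 rpm (same as input, |ω| = 29753.2995 rpm)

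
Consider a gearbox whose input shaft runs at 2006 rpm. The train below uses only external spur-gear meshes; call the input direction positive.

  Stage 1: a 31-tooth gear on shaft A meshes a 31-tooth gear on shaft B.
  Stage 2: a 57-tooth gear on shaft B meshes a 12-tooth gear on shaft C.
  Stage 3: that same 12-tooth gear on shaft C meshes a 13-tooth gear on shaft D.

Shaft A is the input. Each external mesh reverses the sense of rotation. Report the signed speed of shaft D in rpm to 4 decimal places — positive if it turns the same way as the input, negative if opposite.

Stage 1 [31T→31T]: ω = 2006.0000×31/31 = 2006.0000 rpm, dir flips to −; running = −2006.0000
Stage 2 [57T→12T]: ω = 2006.0000×57/12 = 9528.5000 rpm, dir flips to +; running = +9528.5000
Stage 3 [12T→13T]: ω = 9528.5000×12/13 = 8795.5385 rpm, dir flips to −; running = −8795.5385

-8795.5385 rpm (opposite to input, |ω| = 8795.5385 rpm)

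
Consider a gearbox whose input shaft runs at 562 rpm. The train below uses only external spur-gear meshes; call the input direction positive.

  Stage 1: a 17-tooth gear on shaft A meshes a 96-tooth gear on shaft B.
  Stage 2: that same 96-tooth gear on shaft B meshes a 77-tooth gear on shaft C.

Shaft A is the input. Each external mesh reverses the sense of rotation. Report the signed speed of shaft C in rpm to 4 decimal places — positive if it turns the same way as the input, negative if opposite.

+124.0779 rpm (same as input, |ω| = 124.0779 rpm)

Stage 1 [17T→96T]: ω = 562.0000×17/96 = 99.5208 rpm, dir flips to −; running = −99.5208
Stage 2 [96T→77T]: ω = 99.5208×96/77 = 124.0779 rpm, dir flips to +; running = +124.0779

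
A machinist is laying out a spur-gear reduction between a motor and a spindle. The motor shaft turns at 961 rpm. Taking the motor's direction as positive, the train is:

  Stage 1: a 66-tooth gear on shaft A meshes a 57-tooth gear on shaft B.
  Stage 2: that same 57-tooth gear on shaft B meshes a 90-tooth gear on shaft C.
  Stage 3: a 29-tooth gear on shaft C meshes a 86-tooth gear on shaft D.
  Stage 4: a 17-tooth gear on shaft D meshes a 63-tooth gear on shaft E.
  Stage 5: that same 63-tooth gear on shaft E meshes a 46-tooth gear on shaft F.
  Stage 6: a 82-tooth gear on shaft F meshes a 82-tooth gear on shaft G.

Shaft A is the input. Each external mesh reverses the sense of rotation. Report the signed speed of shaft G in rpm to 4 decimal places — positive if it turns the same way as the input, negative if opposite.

Stage 1 [66T→57T]: ω = 961.0000×66/57 = 1112.7368 rpm, dir flips to −; running = −1112.7368
Stage 2 [57T→90T]: ω = 1112.7368×57/90 = 704.7333 rpm, dir flips to +; running = +704.7333
Stage 3 [29T→86T]: ω = 704.7333×29/86 = 237.6426 rpm, dir flips to −; running = −237.6426
Stage 4 [17T→63T]: ω = 237.6426×17/63 = 64.1258 rpm, dir flips to +; running = +64.1258
Stage 5 [63T→46T]: ω = 64.1258×63/46 = 87.8245 rpm, dir flips to −; running = −87.8245
Stage 6 [82T→82T]: ω = 87.8245×82/82 = 87.8245 rpm, dir flips to +; running = +87.8245

+87.8245 rpm (same as input, |ω| = 87.8245 rpm)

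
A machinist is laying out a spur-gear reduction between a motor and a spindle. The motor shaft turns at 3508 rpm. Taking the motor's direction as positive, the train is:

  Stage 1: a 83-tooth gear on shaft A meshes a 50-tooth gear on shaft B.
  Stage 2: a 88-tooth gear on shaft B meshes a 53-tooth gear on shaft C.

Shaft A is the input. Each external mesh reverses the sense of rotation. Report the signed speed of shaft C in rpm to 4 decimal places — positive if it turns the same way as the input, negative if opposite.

+9668.8423 rpm (same as input, |ω| = 9668.8423 rpm)

Stage 1 [83T→50T]: ω = 3508.0000×83/50 = 5823.2800 rpm, dir flips to −; running = −5823.2800
Stage 2 [88T→53T]: ω = 5823.2800×88/53 = 9668.8423 rpm, dir flips to +; running = +9668.8423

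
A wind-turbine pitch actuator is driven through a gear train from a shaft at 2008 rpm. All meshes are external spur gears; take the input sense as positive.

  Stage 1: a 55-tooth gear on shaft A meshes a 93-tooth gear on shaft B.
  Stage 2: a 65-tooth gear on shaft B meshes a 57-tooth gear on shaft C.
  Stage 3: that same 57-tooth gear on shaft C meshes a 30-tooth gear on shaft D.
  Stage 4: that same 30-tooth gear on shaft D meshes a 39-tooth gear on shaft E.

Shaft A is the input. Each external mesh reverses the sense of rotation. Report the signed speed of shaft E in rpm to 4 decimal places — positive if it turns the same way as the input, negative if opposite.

+1979.2115 rpm (same as input, |ω| = 1979.2115 rpm)

Stage 1 [55T→93T]: ω = 2008.0000×55/93 = 1187.5269 rpm, dir flips to −; running = −1187.5269
Stage 2 [65T→57T]: ω = 1187.5269×65/57 = 1354.1973 rpm, dir flips to +; running = +1354.1973
Stage 3 [57T→30T]: ω = 1354.1973×57/30 = 2572.9749 rpm, dir flips to −; running = −2572.9749
Stage 4 [30T→39T]: ω = 2572.9749×30/39 = 1979.2115 rpm, dir flips to +; running = +1979.2115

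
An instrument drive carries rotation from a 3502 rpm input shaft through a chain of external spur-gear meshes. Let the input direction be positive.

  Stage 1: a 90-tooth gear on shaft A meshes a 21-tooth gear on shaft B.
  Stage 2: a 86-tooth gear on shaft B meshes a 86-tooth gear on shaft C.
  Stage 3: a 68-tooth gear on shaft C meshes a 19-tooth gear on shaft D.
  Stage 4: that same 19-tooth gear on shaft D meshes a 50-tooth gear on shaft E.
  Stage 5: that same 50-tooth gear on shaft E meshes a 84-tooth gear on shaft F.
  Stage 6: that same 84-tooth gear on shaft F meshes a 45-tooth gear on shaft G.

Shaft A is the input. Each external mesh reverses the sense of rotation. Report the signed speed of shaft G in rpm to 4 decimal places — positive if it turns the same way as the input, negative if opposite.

+22679.6190 rpm (same as input, |ω| = 22679.6190 rpm)

Stage 1 [90T→21T]: ω = 3502.0000×90/21 = 15008.5714 rpm, dir flips to −; running = −15008.5714
Stage 2 [86T→86T]: ω = 15008.5714×86/86 = 15008.5714 rpm, dir flips to +; running = +15008.5714
Stage 3 [68T→19T]: ω = 15008.5714×68/19 = 53714.8872 rpm, dir flips to −; running = −53714.8872
Stage 4 [19T→50T]: ω = 53714.8872×19/50 = 20411.6571 rpm, dir flips to +; running = +20411.6571
Stage 5 [50T→84T]: ω = 20411.6571×50/84 = 12149.7959 rpm, dir flips to −; running = −12149.7959
Stage 6 [84T→45T]: ω = 12149.7959×84/45 = 22679.6190 rpm, dir flips to +; running = +22679.6190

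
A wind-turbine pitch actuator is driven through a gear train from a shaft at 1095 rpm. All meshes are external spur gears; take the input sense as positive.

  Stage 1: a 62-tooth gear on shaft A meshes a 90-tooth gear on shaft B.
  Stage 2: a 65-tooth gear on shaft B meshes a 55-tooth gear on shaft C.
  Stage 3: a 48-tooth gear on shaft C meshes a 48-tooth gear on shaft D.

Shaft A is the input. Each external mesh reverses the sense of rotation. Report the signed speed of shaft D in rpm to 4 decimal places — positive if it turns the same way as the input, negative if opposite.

Stage 1 [62T→90T]: ω = 1095.0000×62/90 = 754.3333 rpm, dir flips to −; running = −754.3333
Stage 2 [65T→55T]: ω = 754.3333×65/55 = 891.4848 rpm, dir flips to +; running = +891.4848
Stage 3 [48T→48T]: ω = 891.4848×48/48 = 891.4848 rpm, dir flips to −; running = −891.4848

-891.4848 rpm (opposite to input, |ω| = 891.4848 rpm)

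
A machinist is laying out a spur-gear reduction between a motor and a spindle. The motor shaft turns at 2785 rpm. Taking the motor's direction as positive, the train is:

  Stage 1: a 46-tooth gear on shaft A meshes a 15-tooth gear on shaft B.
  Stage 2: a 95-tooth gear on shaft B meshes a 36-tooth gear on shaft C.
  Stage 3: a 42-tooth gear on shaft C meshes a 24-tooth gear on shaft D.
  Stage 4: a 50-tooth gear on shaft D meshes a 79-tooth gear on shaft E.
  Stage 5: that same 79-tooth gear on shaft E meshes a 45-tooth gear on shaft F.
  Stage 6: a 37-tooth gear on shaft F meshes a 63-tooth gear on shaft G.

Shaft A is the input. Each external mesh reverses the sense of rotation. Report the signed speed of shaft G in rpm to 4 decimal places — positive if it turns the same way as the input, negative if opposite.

Stage 1 [46T→15T]: ω = 2785.0000×46/15 = 8540.6667 rpm, dir flips to −; running = −8540.6667
Stage 2 [95T→36T]: ω = 8540.6667×95/36 = 22537.8704 rpm, dir flips to +; running = +22537.8704
Stage 3 [42T→24T]: ω = 22537.8704×42/24 = 39441.2731 rpm, dir flips to −; running = −39441.2731
Stage 4 [50T→79T]: ω = 39441.2731×50/79 = 24962.8311 rpm, dir flips to +; running = +24962.8311
Stage 5 [79T→45T]: ω = 24962.8311×79/45 = 43823.6368 rpm, dir flips to −; running = −43823.6368
Stage 6 [37T→63T]: ω = 43823.6368×37/63 = 25737.6915 rpm, dir flips to +; running = +25737.6915

+25737.6915 rpm (same as input, |ω| = 25737.6915 rpm)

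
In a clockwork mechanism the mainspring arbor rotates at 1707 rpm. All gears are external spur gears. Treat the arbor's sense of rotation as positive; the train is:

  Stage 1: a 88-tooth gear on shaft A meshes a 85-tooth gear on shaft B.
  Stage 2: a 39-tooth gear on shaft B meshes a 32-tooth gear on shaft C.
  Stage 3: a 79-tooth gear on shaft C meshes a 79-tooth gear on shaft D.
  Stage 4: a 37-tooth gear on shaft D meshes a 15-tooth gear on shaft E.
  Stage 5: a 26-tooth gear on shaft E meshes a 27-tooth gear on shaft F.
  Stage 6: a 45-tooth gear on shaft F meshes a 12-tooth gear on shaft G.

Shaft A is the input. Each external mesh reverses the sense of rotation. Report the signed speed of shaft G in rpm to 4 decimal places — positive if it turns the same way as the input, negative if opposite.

+19185.0623 rpm (same as input, |ω| = 19185.0623 rpm)

Stage 1 [88T→85T]: ω = 1707.0000×88/85 = 1767.2471 rpm, dir flips to −; running = −1767.2471
Stage 2 [39T→32T]: ω = 1767.2471×39/32 = 2153.8324 rpm, dir flips to +; running = +2153.8324
Stage 3 [79T→79T]: ω = 2153.8324×79/79 = 2153.8324 rpm, dir flips to −; running = −2153.8324
Stage 4 [37T→15T]: ω = 2153.8324×37/15 = 5312.7865 rpm, dir flips to +; running = +5312.7865
Stage 5 [26T→27T]: ω = 5312.7865×26/27 = 5116.0166 rpm, dir flips to −; running = −5116.0166
Stage 6 [45T→12T]: ω = 5116.0166×45/12 = 19185.0623 rpm, dir flips to +; running = +19185.0623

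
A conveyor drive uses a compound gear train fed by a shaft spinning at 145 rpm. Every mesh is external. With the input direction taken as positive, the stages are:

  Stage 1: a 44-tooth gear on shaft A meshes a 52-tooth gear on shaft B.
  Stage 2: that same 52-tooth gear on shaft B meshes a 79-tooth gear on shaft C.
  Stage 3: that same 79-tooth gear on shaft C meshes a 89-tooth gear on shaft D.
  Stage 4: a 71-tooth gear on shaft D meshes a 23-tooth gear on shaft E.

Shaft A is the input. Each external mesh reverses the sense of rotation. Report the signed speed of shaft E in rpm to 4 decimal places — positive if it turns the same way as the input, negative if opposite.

Stage 1 [44T→52T]: ω = 145.0000×44/52 = 122.6923 rpm, dir flips to −; running = −122.6923
Stage 2 [52T→79T]: ω = 122.6923×52/79 = 80.7595 rpm, dir flips to +; running = +80.7595
Stage 3 [79T→89T]: ω = 80.7595×79/89 = 71.6854 rpm, dir flips to −; running = −71.6854
Stage 4 [71T→23T]: ω = 71.6854×71/23 = 221.2897 rpm, dir flips to +; running = +221.2897

+221.2897 rpm (same as input, |ω| = 221.2897 rpm)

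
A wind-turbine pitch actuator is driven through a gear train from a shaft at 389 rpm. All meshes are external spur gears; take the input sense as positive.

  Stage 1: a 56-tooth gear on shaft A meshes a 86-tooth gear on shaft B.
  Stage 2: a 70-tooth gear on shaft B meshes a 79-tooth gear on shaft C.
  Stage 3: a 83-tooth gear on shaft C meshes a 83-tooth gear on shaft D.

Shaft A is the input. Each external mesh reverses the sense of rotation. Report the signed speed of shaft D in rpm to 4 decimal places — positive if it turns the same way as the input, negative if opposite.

Stage 1 [56T→86T]: ω = 389.0000×56/86 = 253.3023 rpm, dir flips to −; running = −253.3023
Stage 2 [70T→79T]: ω = 253.3023×70/79 = 224.4451 rpm, dir flips to +; running = +224.4451
Stage 3 [83T→83T]: ω = 224.4451×83/83 = 224.4451 rpm, dir flips to −; running = −224.4451

-224.4451 rpm (opposite to input, |ω| = 224.4451 rpm)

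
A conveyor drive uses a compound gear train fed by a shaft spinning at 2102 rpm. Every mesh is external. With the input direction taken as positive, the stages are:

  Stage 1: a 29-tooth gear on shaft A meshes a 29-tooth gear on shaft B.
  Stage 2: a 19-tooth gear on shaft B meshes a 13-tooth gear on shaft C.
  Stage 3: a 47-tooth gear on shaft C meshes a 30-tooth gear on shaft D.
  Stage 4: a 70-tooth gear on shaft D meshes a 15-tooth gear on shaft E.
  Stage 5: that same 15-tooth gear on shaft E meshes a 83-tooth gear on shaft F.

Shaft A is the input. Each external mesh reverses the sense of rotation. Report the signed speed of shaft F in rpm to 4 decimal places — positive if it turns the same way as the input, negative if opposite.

-4059.1912 rpm (opposite to input, |ω| = 4059.1912 rpm)

Stage 1 [29T→29T]: ω = 2102.0000×29/29 = 2102.0000 rpm, dir flips to −; running = −2102.0000
Stage 2 [19T→13T]: ω = 2102.0000×19/13 = 3072.1538 rpm, dir flips to +; running = +3072.1538
Stage 3 [47T→30T]: ω = 3072.1538×47/30 = 4813.0410 rpm, dir flips to −; running = −4813.0410
Stage 4 [70T→15T]: ω = 4813.0410×70/15 = 22460.8581 rpm, dir flips to +; running = +22460.8581
Stage 5 [15T→83T]: ω = 22460.8581×15/83 = 4059.1912 rpm, dir flips to −; running = −4059.1912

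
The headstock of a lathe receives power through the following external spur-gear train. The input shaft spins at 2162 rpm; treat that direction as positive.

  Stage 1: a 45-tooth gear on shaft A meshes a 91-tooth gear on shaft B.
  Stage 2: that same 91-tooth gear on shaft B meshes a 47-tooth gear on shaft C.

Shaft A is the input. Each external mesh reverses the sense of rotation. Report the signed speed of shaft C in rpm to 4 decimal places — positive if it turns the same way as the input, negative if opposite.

Stage 1 [45T→91T]: ω = 2162.0000×45/91 = 1069.1209 rpm, dir flips to −; running = −1069.1209
Stage 2 [91T→47T]: ω = 1069.1209×91/47 = 2070.0000 rpm, dir flips to +; running = +2070.0000

+2070.0000 rpm (same as input, |ω| = 2070.0000 rpm)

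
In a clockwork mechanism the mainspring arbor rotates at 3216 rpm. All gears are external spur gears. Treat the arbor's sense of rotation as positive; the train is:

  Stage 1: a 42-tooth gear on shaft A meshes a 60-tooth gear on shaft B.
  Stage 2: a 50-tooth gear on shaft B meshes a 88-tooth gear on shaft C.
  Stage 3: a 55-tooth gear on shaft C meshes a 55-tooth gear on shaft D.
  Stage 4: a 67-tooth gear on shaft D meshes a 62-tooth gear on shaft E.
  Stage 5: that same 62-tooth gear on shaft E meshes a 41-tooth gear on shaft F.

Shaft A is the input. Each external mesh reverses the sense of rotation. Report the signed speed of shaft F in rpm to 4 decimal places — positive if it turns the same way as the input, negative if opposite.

Stage 1 [42T→60T]: ω = 3216.0000×42/60 = 2251.2000 rpm, dir flips to −; running = −2251.2000
Stage 2 [50T→88T]: ω = 2251.2000×50/88 = 1279.0909 rpm, dir flips to +; running = +1279.0909
Stage 3 [55T→55T]: ω = 1279.0909×55/55 = 1279.0909 rpm, dir flips to −; running = −1279.0909
Stage 4 [67T→62T]: ω = 1279.0909×67/62 = 1382.2434 rpm, dir flips to +; running = +1382.2434
Stage 5 [62T→41T]: ω = 1382.2434×62/41 = 2090.2217 rpm, dir flips to −; running = −2090.2217

-2090.2217 rpm (opposite to input, |ω| = 2090.2217 rpm)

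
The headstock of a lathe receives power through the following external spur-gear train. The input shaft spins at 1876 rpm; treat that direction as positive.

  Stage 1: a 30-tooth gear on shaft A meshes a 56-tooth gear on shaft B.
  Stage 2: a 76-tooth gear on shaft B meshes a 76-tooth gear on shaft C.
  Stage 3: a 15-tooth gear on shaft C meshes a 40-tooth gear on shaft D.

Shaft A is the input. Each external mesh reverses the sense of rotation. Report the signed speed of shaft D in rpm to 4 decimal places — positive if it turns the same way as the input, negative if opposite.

-376.8750 rpm (opposite to input, |ω| = 376.8750 rpm)

Stage 1 [30T→56T]: ω = 1876.0000×30/56 = 1005.0000 rpm, dir flips to −; running = −1005.0000
Stage 2 [76T→76T]: ω = 1005.0000×76/76 = 1005.0000 rpm, dir flips to +; running = +1005.0000
Stage 3 [15T→40T]: ω = 1005.0000×15/40 = 376.8750 rpm, dir flips to −; running = −376.8750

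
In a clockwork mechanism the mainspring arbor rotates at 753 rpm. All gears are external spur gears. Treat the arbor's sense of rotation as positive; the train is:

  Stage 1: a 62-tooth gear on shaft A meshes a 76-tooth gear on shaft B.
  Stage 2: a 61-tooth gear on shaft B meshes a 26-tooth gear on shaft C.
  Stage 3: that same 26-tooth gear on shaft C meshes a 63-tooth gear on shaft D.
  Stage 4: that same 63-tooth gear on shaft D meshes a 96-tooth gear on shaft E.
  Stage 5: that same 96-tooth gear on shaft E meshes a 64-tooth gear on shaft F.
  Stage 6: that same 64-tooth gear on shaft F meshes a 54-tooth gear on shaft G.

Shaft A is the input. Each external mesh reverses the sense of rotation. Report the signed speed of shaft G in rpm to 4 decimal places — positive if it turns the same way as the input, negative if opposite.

Stage 1 [62T→76T]: ω = 753.0000×62/76 = 614.2895 rpm, dir flips to −; running = −614.2895
Stage 2 [61T→26T]: ω = 614.2895×61/26 = 1441.2176 rpm, dir flips to +; running = +1441.2176
Stage 3 [26T→63T]: ω = 1441.2176×26/63 = 594.7882 rpm, dir flips to −; running = −594.7882
Stage 4 [63T→96T]: ω = 594.7882×63/96 = 390.3298 rpm, dir flips to +; running = +390.3298
Stage 5 [96T→64T]: ω = 390.3298×96/64 = 585.4947 rpm, dir flips to −; running = −585.4947
Stage 6 [64T→54T]: ω = 585.4947×64/54 = 693.9196 rpm, dir flips to +; running = +693.9196

+693.9196 rpm (same as input, |ω| = 693.9196 rpm)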